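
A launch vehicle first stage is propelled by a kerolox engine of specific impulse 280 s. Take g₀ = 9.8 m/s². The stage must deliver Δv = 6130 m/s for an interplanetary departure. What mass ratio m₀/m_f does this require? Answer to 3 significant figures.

mass ratio ≈ 9.34

v_e = Isp · g₀ = 280 × 9.8 = 2744.0 m/s.
From the ideal rocket equation, m₀/m_f = exp(Δv / v_e) = exp(6130 / 2744.0) = exp(2.2340) = 9.3368.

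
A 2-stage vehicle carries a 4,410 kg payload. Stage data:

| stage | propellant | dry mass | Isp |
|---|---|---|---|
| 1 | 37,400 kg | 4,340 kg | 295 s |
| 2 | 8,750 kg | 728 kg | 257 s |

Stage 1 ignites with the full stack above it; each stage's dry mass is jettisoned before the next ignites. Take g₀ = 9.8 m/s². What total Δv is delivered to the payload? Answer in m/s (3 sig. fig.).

Ignition mass of stage 1 = 37,400+4,340 + 8,750+728 + 4,410 = 55,628 kg.
Stage 1: m₀ = 55,628 kg, m_f = 55,628 − 37,400 = 18,228 kg; Δv = 295×9.8×ln(3.052) = 2891.0×1.1157 ≈ 3226 m/s.
Stage 2: m₀ = 13,888 kg, m_f = 13,888 − 8,750 = 5,138 kg; Δv = 257×9.8×ln(2.703) = 2518.6×0.9944 ≈ 2504 m/s.
Total Δv = 3226 + 2504 = 5730 m/s.

Δv ≈ 5730 m/s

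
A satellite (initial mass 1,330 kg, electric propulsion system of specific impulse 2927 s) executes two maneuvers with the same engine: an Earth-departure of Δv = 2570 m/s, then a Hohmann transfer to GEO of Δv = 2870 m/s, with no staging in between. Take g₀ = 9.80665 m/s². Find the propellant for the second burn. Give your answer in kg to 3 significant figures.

propellant for the second burn ≈ 116 kg

v_e = Isp · g₀ = 2927 × 9.80665 = 28704.1 m/s.
After the first burn: m = 1330 × exp(−2570/28704.1) = 1330 × 0.91436 = 1,216.1 kg.
After the second burn: m = 1,216.1 × exp(−2870/28704.1) = 1,216.1 × 0.90485 = 1,100.39 kg.
Second-burn propellant = 1,216.1 − 1,100.39 = 115.71 kg.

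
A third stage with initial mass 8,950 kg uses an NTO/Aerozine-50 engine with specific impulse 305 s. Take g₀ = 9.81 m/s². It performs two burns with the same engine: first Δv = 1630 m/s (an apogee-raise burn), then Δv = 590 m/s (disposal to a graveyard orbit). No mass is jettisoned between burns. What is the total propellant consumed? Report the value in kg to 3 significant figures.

total propellant consumed ≈ 4690 kg

v_e = Isp · g₀ = 305 × 9.81 = 2992.1 m/s.
After the first burn: m = 8950 × exp(−1630/2992.1) = 8950 × 0.57997 = 5,190.73 kg.
After the second burn: m = 5,190.73 × exp(−590/2992.1) = 5,190.73 × 0.82104 = 4,261.8 kg.
Total propellant = m₀ − m_final = 8950 − 4,261.8 = 4,688.2 kg.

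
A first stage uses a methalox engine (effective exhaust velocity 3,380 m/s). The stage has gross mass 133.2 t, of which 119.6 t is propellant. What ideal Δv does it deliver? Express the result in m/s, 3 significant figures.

Δv ≈ 7710 m/s

m_f = m₀ − m_prop = 133.2 − 119.6 = 13.6 t.
Δv = v_e · ln(m₀/m_f) = 3380.0 × ln(9.794) = 3380.0 × 2.2818 ≈ 7712.4 m/s.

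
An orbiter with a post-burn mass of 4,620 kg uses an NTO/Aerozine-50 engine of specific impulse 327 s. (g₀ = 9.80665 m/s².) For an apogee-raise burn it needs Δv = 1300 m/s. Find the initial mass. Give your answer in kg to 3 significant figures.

v_e = Isp · g₀ = 327 × 9.80665 = 3206.8 m/s.
m₀/m_f = exp(Δv / v_e) = exp(1300 / 3206.8) = exp(0.4054) = 1.4999.
m₀ = m_f × 1.4999 = 4,620 × 1.4999 = 6,929.54 kg.

initial mass ≈ 6930 kg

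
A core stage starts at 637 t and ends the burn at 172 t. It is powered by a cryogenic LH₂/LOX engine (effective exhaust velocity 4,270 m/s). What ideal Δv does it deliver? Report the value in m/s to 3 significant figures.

Δv ≈ 5590 m/s

Rocket equation: Δv = v_e · ln(m₀/m_f) = 4270.0 × ln(3.703) = 4270.0 × 1.3093 ≈ 5590.6 m/s.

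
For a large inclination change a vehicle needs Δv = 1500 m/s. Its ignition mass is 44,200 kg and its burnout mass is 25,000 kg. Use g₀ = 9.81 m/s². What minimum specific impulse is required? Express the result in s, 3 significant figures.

Isp ≈ 268 s

ln(m₀/m_f) = ln(44200/25000) = ln(1.768) = 0.5698.
By the Tsiolkovsky rocket equation, v_e = Δv / ln(m₀/m_f) = 1500 / 0.5698 = 2632.3 m/s.
Isp = v_e / g₀ = 2632.3 / 9.81 = 268.3 s.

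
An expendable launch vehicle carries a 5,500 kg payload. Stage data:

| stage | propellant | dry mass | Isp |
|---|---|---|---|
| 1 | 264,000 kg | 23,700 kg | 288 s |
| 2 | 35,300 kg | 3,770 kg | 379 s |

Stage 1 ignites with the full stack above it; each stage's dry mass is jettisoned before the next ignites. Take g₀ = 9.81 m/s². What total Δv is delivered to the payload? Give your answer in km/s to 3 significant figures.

Ignition mass of stage 1 = 264,000+23,700 + 35,300+3,770 + 5,500 = 332,270 kg.
Stage 1: m₀ = 332,270 kg, m_f = 332,270 − 264,000 = 68,270 kg; Δv = 288×9.81×ln(4.867) = 2825.3×1.5825 ≈ 4471 m/s.
Stage 2: m₀ = 44,570 kg, m_f = 44,570 − 35,300 = 9,270 kg; Δv = 379×9.81×ln(4.808) = 3718.0×1.5703 ≈ 5838 m/s.
Total Δv = 4471 + 5838 = 10309 m/s.

Δv ≈ 10.3 km/s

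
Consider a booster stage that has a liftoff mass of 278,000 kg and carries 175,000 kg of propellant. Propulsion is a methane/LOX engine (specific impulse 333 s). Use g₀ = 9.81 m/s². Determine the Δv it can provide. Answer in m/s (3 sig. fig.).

Δv ≈ 3240 m/s

v_e = Isp · g₀ = 333 × 9.81 = 3266.7 m/s.
m_f = m₀ − m_prop = 278,000 − 175,000 = 103,000 kg.
From the ideal rocket equation, Δv = v_e · ln(m₀/m_f) = 3266.7 × ln(2.699) = 3266.7 × 0.9929 ≈ 3243.5 m/s.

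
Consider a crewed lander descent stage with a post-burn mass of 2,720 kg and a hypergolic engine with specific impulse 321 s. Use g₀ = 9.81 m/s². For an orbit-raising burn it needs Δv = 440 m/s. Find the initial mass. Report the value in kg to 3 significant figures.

initial mass ≈ 3130 kg

v_e = Isp · g₀ = 321 × 9.81 = 3149.0 m/s.
Using Δv = v_e ln(m₀/m_f): m₀/m_f = exp(Δv / v_e) = exp(440 / 3149.0) = exp(0.1397) = 1.1500.
m₀ = m_f × 1.1500 = 2,720 × 1.1500 = 3,128 kg.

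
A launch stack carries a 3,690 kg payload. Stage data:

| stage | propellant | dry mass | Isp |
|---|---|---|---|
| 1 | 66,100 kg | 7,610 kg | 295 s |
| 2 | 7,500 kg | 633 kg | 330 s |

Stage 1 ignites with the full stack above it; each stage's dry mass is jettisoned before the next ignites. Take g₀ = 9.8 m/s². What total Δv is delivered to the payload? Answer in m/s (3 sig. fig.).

Δv ≈ 7540 m/s

Ignition mass of stage 1 = 66,100+7,610 + 7,500+633 + 3,690 = 85,533 kg.
Stage 1: m₀ = 85,533 kg, m_f = 85,533 − 66,100 = 19,433 kg; Δv = 295×9.8×ln(4.401) = 2891.0×1.4819 ≈ 4284 m/s.
Stage 2: m₀ = 11,823 kg, m_f = 11,823 − 7,500 = 4,323 kg; Δv = 330×9.8×ln(2.735) = 3234.0×1.0061 ≈ 3254 m/s.
Total Δv = 4284 + 3254 = 7538 m/s.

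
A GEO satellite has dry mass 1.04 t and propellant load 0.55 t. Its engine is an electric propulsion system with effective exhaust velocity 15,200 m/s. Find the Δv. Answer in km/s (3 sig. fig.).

m₀ = m_dry + m_prop = 1.04 + 0.55 = 1.59 t.
Δv = v_e · ln(m₀/m_f) = 15200.0 × ln(1.529) = 15200.0 × 0.4245 ≈ 6452.6 m/s.

Δv ≈ 6.45 km/s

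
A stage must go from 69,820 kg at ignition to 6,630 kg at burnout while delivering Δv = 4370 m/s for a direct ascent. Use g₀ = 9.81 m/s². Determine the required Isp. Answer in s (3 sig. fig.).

ln(m₀/m_f) = ln(69820/6630) = ln(10.53) = 2.3543.
v_e = Δv / ln(m₀/m_f) = 4370 / 2.3543 = 1856.2 m/s.
Isp = v_e / g₀ = 1856.2 / 9.81 = 189.2 s.

Isp ≈ 189 s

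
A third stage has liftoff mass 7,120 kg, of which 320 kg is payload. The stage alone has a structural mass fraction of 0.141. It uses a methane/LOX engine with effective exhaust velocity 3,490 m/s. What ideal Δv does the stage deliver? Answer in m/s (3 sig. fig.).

Δv ≈ 5990 m/s

Stage wet mass = m₀ − payload = 7,120 − 320 = 6,800 kg.
Stage dry mass = ε × stage wet mass = 0.141 × 6,800 = 958.8 kg.
Burnout mass m_f = stage dry + payload = 958.8 + 320 = 1,278.8 kg.
Δv = v_e · ln(7,120/1,278.8) = 3490.0 × ln(5.568) = 3490.0 × 1.7170 ≈ 5992 m/s.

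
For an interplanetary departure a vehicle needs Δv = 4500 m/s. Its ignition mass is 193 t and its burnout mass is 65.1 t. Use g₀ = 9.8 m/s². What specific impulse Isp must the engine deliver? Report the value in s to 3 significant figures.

ln(m₀/m_f) = ln(193000/65100) = ln(2.965) = 1.0868.
Using Δv = v_e ln(m₀/m_f): v_e = Δv / ln(m₀/m_f) = 4500 / 1.0868 = 4140.7 m/s.
Isp = v_e / g₀ = 4140.7 / 9.8 = 422.5 s.

Isp ≈ 423 s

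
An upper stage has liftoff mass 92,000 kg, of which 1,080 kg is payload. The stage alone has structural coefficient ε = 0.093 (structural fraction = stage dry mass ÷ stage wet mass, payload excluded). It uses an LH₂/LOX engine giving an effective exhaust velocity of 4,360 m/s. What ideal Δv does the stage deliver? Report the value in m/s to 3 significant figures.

Δv ≈ 9880 m/s

Stage wet mass = m₀ − payload = 92,000 − 1,080 = 90,920 kg.
Stage dry mass = ε × stage wet mass = 0.093 × 90,920 = 8,455.56 kg.
Burnout mass m_f = stage dry + payload = 8,455.56 + 1,080 = 9,535.56 kg.
Δv = v_e · ln(92,000/9,535.56) = 4360.0 × ln(9.648) = 4360.0 × 2.2668 ≈ 9883 m/s.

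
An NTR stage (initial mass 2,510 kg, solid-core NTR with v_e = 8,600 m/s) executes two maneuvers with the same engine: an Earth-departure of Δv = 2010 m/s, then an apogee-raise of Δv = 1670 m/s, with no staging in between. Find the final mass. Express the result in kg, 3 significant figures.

After the first burn: m = 2510 × exp(−2010/8600.0) = 2510 × 0.79158 = 1,986.87 kg.
After the second burn: m = 1,986.87 × exp(−1670/8600.0) = 1,986.87 × 0.82350 = 1,636.19 kg.

final mass ≈ 1640 kg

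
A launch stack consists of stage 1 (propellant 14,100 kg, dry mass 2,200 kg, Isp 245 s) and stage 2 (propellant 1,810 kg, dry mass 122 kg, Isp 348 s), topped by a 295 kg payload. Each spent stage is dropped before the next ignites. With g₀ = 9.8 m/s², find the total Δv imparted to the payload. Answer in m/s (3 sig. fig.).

Ignition mass of stage 1 = 14,100+2,200 + 1,810+122 + 295 = 18,527 kg.
Stage 1: m₀ = 18,527 kg, m_f = 18,527 − 14,100 = 4,427 kg; Δv = 245×9.8×ln(4.185) = 2401.0×1.4315 ≈ 3437 m/s.
Stage 2: m₀ = 2,227 kg, m_f = 2,227 − 1,810 = 417 kg; Δv = 348×9.8×ln(5.341) = 3410.4×1.6753 ≈ 5714 m/s.
Total Δv = 3437 + 5714 = 9151 m/s.

Δv ≈ 9150 m/s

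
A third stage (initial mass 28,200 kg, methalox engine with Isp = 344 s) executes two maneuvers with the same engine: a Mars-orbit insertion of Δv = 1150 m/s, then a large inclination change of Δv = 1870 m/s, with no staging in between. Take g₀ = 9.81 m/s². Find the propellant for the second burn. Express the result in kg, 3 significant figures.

propellant for the second burn ≈ 8530 kg

v_e = Isp · g₀ = 344 × 9.81 = 3374.6 m/s.
After the first burn: m = 28200 × exp(−1150/3374.6) = 28200 × 0.71122 = 20,056.4 kg.
After the second burn: m = 20,056.4 × exp(−1870/3374.6) = 20,056.4 × 0.57457 = 11,523.8 kg.
Second-burn propellant = 20,056.4 − 11,523.8 = 8,532.6 kg.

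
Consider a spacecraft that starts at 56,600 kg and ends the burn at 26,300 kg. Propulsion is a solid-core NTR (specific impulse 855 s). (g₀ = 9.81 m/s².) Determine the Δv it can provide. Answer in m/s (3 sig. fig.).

v_e = Isp · g₀ = 855 × 9.81 = 8387.6 m/s.
Using Δv = v_e ln(m₀/m_f): Δv = v_e · ln(m₀/m_f) = 8387.6 × ln(2.152) = 8387.6 × 0.7664 ≈ 6428.6 m/s.

Δv ≈ 6430 m/s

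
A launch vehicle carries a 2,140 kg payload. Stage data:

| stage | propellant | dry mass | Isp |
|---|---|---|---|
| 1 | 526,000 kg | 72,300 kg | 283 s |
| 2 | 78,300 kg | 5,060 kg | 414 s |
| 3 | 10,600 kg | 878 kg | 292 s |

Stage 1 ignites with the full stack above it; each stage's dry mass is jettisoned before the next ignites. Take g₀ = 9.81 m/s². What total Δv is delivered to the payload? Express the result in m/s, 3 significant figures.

Ignition mass of stage 1 = 526,000+72,300 + 78,300+5,060 + 10,600+878 + 2,140 = 695,278 kg.
Stage 1: m₀ = 695,278 kg, m_f = 695,278 − 526,000 = 169,278 kg; Δv = 283×9.81×ln(4.107) = 2776.2×1.4128 ≈ 3922 m/s.
Stage 2: m₀ = 96,978 kg, m_f = 96,978 − 78,300 = 18,678 kg; Δv = 414×9.81×ln(5.192) = 4061.3×1.6471 ≈ 6690 m/s.
Stage 3: m₀ = 13,618 kg, m_f = 13,618 − 10,600 = 3,018 kg; Δv = 292×9.81×ln(4.512) = 2864.5×1.5068 ≈ 4316 m/s.
Total Δv = 3922 + 6690 + 4316 = 14928 m/s.

Δv ≈ 14900 m/s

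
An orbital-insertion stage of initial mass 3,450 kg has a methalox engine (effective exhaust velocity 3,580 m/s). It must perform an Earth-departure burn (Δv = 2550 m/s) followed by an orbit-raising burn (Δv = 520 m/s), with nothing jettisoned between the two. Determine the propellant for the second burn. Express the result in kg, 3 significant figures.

propellant for the second burn ≈ 229 kg

After the first burn: m = 3450 × exp(−2550/3580.0) = 3450 × 0.49052 = 1,692.29 kg.
After the second burn: m = 1,692.29 × exp(−520/3580.0) = 1,692.29 × 0.86480 = 1,463.49 kg.
Second-burn propellant = 1,692.29 − 1,463.49 = 228.8 kg.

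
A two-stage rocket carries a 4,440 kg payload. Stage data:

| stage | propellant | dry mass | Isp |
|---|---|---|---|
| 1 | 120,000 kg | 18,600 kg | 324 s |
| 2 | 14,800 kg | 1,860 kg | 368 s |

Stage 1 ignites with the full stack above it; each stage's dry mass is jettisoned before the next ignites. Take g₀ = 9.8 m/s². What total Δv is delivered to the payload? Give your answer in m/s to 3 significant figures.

Ignition mass of stage 1 = 120,000+18,600 + 14,800+1,860 + 4,440 = 159,700 kg.
Stage 1: m₀ = 159,700 kg, m_f = 159,700 − 120,000 = 39,700 kg; Δv = 324×9.8×ln(4.023) = 3175.2×1.3919 ≈ 4420 m/s.
Stage 2: m₀ = 21,100 kg, m_f = 21,100 − 14,800 = 6,300 kg; Δv = 368×9.8×ln(3.349) = 3606.4×1.2087 ≈ 4359 m/s.
Total Δv = 4420 + 4359 = 8779 m/s.

Δv ≈ 8780 m/s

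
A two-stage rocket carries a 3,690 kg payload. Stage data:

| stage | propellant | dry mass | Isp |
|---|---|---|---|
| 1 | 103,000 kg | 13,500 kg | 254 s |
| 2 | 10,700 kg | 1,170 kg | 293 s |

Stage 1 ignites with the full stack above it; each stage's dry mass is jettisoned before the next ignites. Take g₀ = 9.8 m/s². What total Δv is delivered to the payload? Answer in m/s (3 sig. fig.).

Δv ≈ 7110 m/s

Ignition mass of stage 1 = 103,000+13,500 + 10,700+1,170 + 3,690 = 132,060 kg.
Stage 1: m₀ = 132,060 kg, m_f = 132,060 − 103,000 = 29,060 kg; Δv = 254×9.8×ln(4.544) = 2489.2×1.5139 ≈ 3768 m/s.
Stage 2: m₀ = 15,560 kg, m_f = 15,560 − 10,700 = 4,860 kg; Δv = 293×9.8×ln(3.202) = 2871.4×1.1637 ≈ 3341 m/s.
Total Δv = 3768 + 3341 = 7109 m/s.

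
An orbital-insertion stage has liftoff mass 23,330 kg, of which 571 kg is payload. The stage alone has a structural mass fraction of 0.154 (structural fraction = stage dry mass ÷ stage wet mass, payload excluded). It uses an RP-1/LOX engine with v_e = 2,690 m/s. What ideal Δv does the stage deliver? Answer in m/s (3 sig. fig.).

Δv ≈ 4690 m/s

Stage wet mass = m₀ − payload = 23,330 − 571 = 22,759 kg.
Stage dry mass = ε × stage wet mass = 0.154 × 22,759 = 3,504.89 kg.
Burnout mass m_f = stage dry + payload = 3,504.89 + 571 = 4,075.89 kg.
From the ideal rocket equation, Δv = v_e · ln(23,330/4,075.89) = 2690.0 × ln(5.724) = 2690.0 × 1.7447 ≈ 4693 m/s.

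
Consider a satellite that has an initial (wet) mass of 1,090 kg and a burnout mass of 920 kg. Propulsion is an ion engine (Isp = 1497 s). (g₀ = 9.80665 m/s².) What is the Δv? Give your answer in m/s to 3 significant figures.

Δv ≈ 2490 m/s

v_e = Isp · g₀ = 1497 × 9.80665 = 14680.6 m/s.
From the ideal rocket equation, Δv = v_e · ln(m₀/m_f) = 14680.6 × ln(1.185) = 14680.6 × 0.1696 ≈ 2489.2 m/s.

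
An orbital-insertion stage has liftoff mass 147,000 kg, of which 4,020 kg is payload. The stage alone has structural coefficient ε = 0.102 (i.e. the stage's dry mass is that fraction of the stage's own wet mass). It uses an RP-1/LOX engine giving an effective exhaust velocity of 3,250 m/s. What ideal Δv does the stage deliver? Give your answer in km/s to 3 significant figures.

Δv ≈ 6.72 km/s

Stage wet mass = m₀ − payload = 147,000 − 4,020 = 142,980 kg.
Stage dry mass = ε × stage wet mass = 0.102 × 142,980 = 14,584 kg.
Burnout mass m_f = stage dry + payload = 14,584 + 4,020 = 18,604 kg.
Rocket equation: Δv = v_e · ln(147,000/18,604) = 3250.0 × ln(7.902) = 3250.0 × 2.0671 ≈ 6718 m/s.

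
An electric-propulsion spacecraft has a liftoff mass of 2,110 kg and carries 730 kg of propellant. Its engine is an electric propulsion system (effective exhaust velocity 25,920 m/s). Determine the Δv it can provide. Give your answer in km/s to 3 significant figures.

m_f = m₀ − m_prop = 2,110 − 730 = 1,380 kg.
By the Tsiolkovsky rocket equation, Δv = v_e · ln(m₀/m_f) = 25920.0 × ln(1.529) = 25920.0 × 0.4246 ≈ 11005.7 m/s.

Δv ≈ 11.0 km/s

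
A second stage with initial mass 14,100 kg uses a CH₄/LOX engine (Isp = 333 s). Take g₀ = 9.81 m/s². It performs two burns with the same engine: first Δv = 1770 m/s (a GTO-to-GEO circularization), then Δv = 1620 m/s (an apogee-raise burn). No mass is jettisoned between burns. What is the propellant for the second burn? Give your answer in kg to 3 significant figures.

v_e = Isp · g₀ = 333 × 9.81 = 3266.7 m/s.
After the first burn: m = 14100 × exp(−1770/3266.7) = 14100 × 0.58168 = 8,201.69 kg.
After the second burn: m = 8,201.69 × exp(−1620/3266.7) = 8,201.69 × 0.60902 = 4,994.99 kg.
Second-burn propellant = 8,201.69 − 4,994.99 = 3,206.7 kg.

propellant for the second burn ≈ 3210 kg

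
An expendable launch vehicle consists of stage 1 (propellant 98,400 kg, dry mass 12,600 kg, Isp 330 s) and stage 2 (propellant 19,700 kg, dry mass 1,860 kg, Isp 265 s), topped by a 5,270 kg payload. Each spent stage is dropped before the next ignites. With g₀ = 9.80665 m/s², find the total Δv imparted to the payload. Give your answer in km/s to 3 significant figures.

Ignition mass of stage 1 = 98,400+12,600 + 19,700+1,860 + 5,270 = 137,830 kg.
Stage 1: m₀ = 137,830 kg, m_f = 137,830 − 98,400 = 39,430 kg; Δv = 330×9.80665×ln(3.496) = 3236.2×1.2515 ≈ 4050 m/s.
Stage 2: m₀ = 26,830 kg, m_f = 26,830 − 19,700 = 7,130 kg; Δv = 265×9.80665×ln(3.763) = 2598.8×1.3252 ≈ 3444 m/s.
Total Δv = 4050 + 3444 = 7494 m/s.

Δv ≈ 7.49 km/s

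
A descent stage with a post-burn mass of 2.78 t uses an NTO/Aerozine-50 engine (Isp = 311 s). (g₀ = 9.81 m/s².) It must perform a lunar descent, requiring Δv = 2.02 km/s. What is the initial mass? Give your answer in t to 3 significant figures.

v_e = Isp · g₀ = 311 × 9.81 = 3050.9 m/s.
Rocket equation: m₀/m_f = exp(Δv / v_e) = exp(2020 / 3050.9) = exp(0.6621) = 1.9389.
m₀ = m_f × 1.9389 = 2.78 × 1.9389 = 5.39014 t.

initial mass ≈ 5.39 t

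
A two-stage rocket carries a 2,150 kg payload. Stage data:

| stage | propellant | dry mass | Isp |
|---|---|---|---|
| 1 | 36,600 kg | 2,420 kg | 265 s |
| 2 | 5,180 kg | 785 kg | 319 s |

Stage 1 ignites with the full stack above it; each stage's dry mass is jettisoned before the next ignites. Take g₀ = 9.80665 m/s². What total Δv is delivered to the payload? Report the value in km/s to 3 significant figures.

Ignition mass of stage 1 = 36,600+2,420 + 5,180+785 + 2,150 = 47,135 kg.
Stage 1: m₀ = 47,135 kg, m_f = 47,135 − 36,600 = 10,535 kg; Δv = 265×9.80665×ln(4.474) = 2598.8×1.4983 ≈ 3894 m/s.
Stage 2: m₀ = 8,115 kg, m_f = 8,115 − 5,180 = 2,935 kg; Δv = 319×9.80665×ln(2.765) = 3128.3×1.0170 ≈ 3182 m/s.
Total Δv = 3894 + 3182 = 7076 m/s.

Δv ≈ 7.08 km/s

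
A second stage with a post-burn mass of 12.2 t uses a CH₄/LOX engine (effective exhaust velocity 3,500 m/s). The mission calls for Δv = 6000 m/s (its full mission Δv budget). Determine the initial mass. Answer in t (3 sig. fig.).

initial mass ≈ 67.7 t

From the ideal rocket equation, m₀/m_f = exp(Δv / v_e) = exp(6000 / 3500.0) = exp(1.7143) = 5.5527.
m₀ = m_f × 5.5527 = 12.2 × 5.5527 = 67.7429 t.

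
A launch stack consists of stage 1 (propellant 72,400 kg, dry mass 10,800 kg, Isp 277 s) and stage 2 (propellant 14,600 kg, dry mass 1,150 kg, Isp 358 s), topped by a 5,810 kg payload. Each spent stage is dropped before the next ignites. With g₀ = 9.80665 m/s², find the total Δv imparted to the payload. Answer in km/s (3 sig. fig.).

Δv ≈ 7.16 km/s

Ignition mass of stage 1 = 72,400+10,800 + 14,600+1,150 + 5,810 = 104,760 kg.
Stage 1: m₀ = 104,760 kg, m_f = 104,760 − 72,400 = 32,360 kg; Δv = 277×9.80665×ln(3.237) = 2716.4×1.1747 ≈ 3191 m/s.
Stage 2: m₀ = 21,560 kg, m_f = 21,560 − 14,600 = 6,960 kg; Δv = 358×9.80665×ln(3.098) = 3510.8×1.1307 ≈ 3970 m/s.
Total Δv = 3191 + 3970 = 7161 m/s.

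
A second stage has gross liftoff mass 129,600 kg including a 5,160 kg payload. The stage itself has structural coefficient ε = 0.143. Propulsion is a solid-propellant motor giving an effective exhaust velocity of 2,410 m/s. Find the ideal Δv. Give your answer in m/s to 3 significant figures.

Stage wet mass = m₀ − payload = 129,600 − 5,160 = 124,440 kg.
Stage dry mass = ε × stage wet mass = 0.143 × 124,440 = 17,794.9 kg.
Burnout mass m_f = stage dry + payload = 17,794.9 + 5,160 = 22,954.9 kg.
From the ideal rocket equation, Δv = v_e · ln(129,600/22,954.9) = 2410.0 × ln(5.646) = 2410.0 × 1.7309 ≈ 4172 m/s.

Δv ≈ 4170 m/s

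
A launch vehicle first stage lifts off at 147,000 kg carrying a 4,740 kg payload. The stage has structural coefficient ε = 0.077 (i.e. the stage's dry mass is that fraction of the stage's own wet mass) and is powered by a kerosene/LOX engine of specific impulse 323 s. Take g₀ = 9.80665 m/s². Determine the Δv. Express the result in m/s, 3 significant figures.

Stage wet mass = m₀ − payload = 147,000 − 4,740 = 142,260 kg.
Stage dry mass = ε × stage wet mass = 0.077 × 142,260 = 10,954 kg.
Burnout mass m_f = stage dry + payload = 10,954 + 4,740 = 15,694 kg.
v_e = Isp · g₀ = 323 × 9.80665 = 3167.5 m/s.
Δv = v_e · ln(147,000/15,694) = 3167.5 × ln(9.367) = 3167.5 × 2.2372 ≈ 7086 m/s.

Δv ≈ 7090 m/s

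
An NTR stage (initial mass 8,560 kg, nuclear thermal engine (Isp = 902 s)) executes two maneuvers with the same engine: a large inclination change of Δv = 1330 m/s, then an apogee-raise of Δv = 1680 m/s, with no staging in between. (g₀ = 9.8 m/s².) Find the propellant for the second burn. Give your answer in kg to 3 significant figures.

v_e = Isp · g₀ = 902 × 9.8 = 8839.6 m/s.
After the first burn: m = 8560 × exp(−1330/8839.6) = 8560 × 0.86031 = 7,364.25 kg.
After the second burn: m = 7,364.25 × exp(−1680/8839.6) = 7,364.25 × 0.82691 = 6,089.57 kg.
Second-burn propellant = 7,364.25 − 6,089.57 = 1,274.68 kg.

propellant for the second burn ≈ 1270 kg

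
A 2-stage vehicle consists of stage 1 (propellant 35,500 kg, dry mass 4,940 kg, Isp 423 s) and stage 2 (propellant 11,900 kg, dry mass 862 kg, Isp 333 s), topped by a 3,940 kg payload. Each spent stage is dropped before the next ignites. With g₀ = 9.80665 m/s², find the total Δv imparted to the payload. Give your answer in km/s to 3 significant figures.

Δv ≈ 8.10 km/s

Ignition mass of stage 1 = 35,500+4,940 + 11,900+862 + 3,940 = 57,142 kg.
Stage 1: m₀ = 57,142 kg, m_f = 57,142 − 35,500 = 21,642 kg; Δv = 423×9.80665×ln(2.64) = 4148.2×0.9709 ≈ 4028 m/s.
Stage 2: m₀ = 16,702 kg, m_f = 16,702 − 11,900 = 4,802 kg; Δv = 333×9.80665×ln(3.478) = 3265.6×1.2465 ≈ 4071 m/s.
Total Δv = 4028 + 4071 = 8099 m/s.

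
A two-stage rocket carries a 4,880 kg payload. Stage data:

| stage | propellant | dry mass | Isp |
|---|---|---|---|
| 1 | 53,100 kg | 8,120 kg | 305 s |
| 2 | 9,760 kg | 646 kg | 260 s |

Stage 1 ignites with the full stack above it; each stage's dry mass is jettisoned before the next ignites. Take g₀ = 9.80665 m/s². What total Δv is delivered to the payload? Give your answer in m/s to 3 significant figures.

Ignition mass of stage 1 = 53,100+8,120 + 9,760+646 + 4,880 = 76,506 kg.
Stage 1: m₀ = 76,506 kg, m_f = 76,506 − 53,100 = 23,406 kg; Δv = 305×9.80665×ln(3.269) = 2991.0×1.1844 ≈ 3543 m/s.
Stage 2: m₀ = 15,286 kg, m_f = 15,286 − 9,760 = 5,526 kg; Δv = 260×9.80665×ln(2.766) = 2549.7×1.0175 ≈ 2594 m/s.
Total Δv = 3543 + 2594 = 6137 m/s.

Δv ≈ 6140 m/s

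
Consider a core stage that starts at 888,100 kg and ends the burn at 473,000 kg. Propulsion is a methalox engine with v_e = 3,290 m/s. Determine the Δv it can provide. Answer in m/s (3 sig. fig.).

Δv ≈ 2070 m/s

From the ideal rocket equation, Δv = v_e · ln(m₀/m_f) = 3290.0 × ln(1.878) = 3290.0 × 0.6300 ≈ 2072.7 m/s.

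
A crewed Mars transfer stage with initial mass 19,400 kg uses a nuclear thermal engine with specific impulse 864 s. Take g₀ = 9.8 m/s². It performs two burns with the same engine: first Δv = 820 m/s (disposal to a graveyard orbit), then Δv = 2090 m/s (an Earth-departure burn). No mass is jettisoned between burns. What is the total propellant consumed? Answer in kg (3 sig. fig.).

total propellant consumed ≈ 5640 kg

v_e = Isp · g₀ = 864 × 9.8 = 8467.2 m/s.
After the first burn: m = 19400 × exp(−820/8467.2) = 19400 × 0.90770 = 17,609.4 kg.
After the second burn: m = 17,609.4 × exp(−2090/8467.2) = 17,609.4 × 0.78127 = 13,757.7 kg.
Total propellant = m₀ − m_final = 19400 − 13,757.7 = 5,642.3 kg.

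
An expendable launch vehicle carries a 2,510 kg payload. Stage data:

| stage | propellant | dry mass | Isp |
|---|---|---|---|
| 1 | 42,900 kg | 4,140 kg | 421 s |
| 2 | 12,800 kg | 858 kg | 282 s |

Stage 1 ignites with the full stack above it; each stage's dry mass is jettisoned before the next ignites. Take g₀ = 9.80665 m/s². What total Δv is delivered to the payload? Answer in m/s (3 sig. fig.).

Δv ≈ 9030 m/s

Ignition mass of stage 1 = 42,900+4,140 + 12,800+858 + 2,510 = 63,208 kg.
Stage 1: m₀ = 63,208 kg, m_f = 63,208 − 42,900 = 20,308 kg; Δv = 421×9.80665×ln(3.112) = 4128.6×1.1354 ≈ 4688 m/s.
Stage 2: m₀ = 16,168 kg, m_f = 16,168 − 12,800 = 3,368 kg; Δv = 282×9.80665×ln(4.8) = 2765.5×1.5687 ≈ 4338 m/s.
Total Δv = 4688 + 4338 = 9026 m/s.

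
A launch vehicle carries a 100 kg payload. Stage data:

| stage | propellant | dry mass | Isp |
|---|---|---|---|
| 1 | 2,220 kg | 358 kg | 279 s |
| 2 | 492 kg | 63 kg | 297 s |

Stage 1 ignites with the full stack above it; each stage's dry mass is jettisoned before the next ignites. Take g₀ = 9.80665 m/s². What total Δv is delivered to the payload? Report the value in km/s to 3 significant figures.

Ignition mass of stage 1 = 2,220+358 + 492+63 + 100 = 3,233 kg.
Stage 1: m₀ = 3,233 kg, m_f = 3,233 − 2,220 = 1,013 kg; Δv = 279×9.80665×ln(3.192) = 2736.1×1.1605 ≈ 3175 m/s.
Stage 2: m₀ = 655 kg, m_f = 655 − 492 = 163 kg; Δv = 297×9.80665×ln(4.018) = 2912.6×1.3909 ≈ 4051 m/s.
Total Δv = 3175 + 4051 = 7226 m/s.

Δv ≈ 7.23 km/s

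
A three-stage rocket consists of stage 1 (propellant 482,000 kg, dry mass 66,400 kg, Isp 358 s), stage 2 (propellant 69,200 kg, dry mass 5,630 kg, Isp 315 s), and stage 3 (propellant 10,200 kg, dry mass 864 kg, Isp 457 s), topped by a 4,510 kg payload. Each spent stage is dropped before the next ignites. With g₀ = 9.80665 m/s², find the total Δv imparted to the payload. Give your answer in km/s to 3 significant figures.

Δv ≈ 14.2 km/s

Ignition mass of stage 1 = 482,000+66,400 + 69,200+5,630 + 10,200+864 + 4,510 = 638,804 kg.
Stage 1: m₀ = 638,804 kg, m_f = 638,804 − 482,000 = 156,804 kg; Δv = 358×9.80665×ln(4.074) = 3510.8×1.4046 ≈ 4931 m/s.
Stage 2: m₀ = 90,404 kg, m_f = 90,404 − 69,200 = 21,204 kg; Δv = 315×9.80665×ln(4.264) = 3089.1×1.4501 ≈ 4479 m/s.
Stage 3: m₀ = 15,574 kg, m_f = 15,574 − 10,200 = 5,374 kg; Δv = 457×9.80665×ln(2.898) = 4481.6×1.0640 ≈ 4769 m/s.
Total Δv = 4931 + 4479 + 4769 = 14179 m/s.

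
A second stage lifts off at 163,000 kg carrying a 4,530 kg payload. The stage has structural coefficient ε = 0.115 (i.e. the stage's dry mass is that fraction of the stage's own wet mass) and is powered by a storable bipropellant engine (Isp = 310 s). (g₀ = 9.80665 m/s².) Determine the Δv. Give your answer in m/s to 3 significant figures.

Stage wet mass = m₀ − payload = 163,000 − 4,530 = 158,470 kg.
Stage dry mass = ε × stage wet mass = 0.115 × 158,470 = 18,224.1 kg.
Burnout mass m_f = stage dry + payload = 18,224.1 + 4,530 = 22,754.1 kg.
v_e = Isp · g₀ = 310 × 9.80665 = 3040.1 m/s.
Using Δv = v_e ln(m₀/m_f): Δv = v_e · ln(163,000/22,754.1) = 3040.1 × ln(7.164) = 3040.1 × 1.9690 ≈ 5986 m/s.

Δv ≈ 5990 m/s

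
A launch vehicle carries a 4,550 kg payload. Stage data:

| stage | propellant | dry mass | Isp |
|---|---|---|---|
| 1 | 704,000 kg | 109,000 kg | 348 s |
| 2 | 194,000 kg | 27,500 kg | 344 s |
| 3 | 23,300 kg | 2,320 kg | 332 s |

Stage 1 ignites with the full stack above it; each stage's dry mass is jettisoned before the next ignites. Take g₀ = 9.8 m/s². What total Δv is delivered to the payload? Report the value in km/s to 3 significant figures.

Δv ≈ 13.5 km/s

Ignition mass of stage 1 = 704,000+109,000 + 194,000+27,500 + 23,300+2,320 + 4,550 = 1,064,670 kg.
Stage 1: m₀ = 1,064,670 kg, m_f = 1,064,670 − 704,000 = 360,670 kg; Δv = 348×9.8×ln(2.952) = 3410.4×1.0825 ≈ 3692 m/s.
Stage 2: m₀ = 251,670 kg, m_f = 251,670 − 194,000 = 57,670 kg; Δv = 344×9.8×ln(4.364) = 3371.2×1.4734 ≈ 4967 m/s.
Stage 3: m₀ = 30,170 kg, m_f = 30,170 − 23,300 = 6,870 kg; Δv = 332×9.8×ln(4.392) = 3253.6×1.4797 ≈ 4814 m/s.
Total Δv = 3692 + 4967 + 4814 = 13473 m/s.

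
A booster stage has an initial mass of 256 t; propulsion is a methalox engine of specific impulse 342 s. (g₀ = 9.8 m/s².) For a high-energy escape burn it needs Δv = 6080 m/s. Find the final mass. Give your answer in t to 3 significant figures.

final mass ≈ 41.7 t

v_e = Isp · g₀ = 342 × 9.8 = 3351.6 m/s.
By the Tsiolkovsky rocket equation, m₀/m_f = exp(Δv / v_e) = exp(6080 / 3351.6) = exp(1.8141) = 6.1353.
m_f = m₀ / 6.1353 = 256 / 6.1353 = 41.7258 t.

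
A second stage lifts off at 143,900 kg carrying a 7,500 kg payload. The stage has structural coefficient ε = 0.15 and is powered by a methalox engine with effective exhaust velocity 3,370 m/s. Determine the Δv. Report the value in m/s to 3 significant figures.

Δv ≈ 5520 m/s

Stage wet mass = m₀ − payload = 143,900 − 7,500 = 136,400 kg.
Stage dry mass = ε × stage wet mass = 0.15 × 136,400 = 20,460 kg.
Burnout mass m_f = stage dry + payload = 20,460 + 7,500 = 27,960 kg.
Rocket equation: Δv = v_e · ln(143,900/27,960) = 3370.0 × ln(5.147) = 3370.0 × 1.6383 ≈ 5521 m/s.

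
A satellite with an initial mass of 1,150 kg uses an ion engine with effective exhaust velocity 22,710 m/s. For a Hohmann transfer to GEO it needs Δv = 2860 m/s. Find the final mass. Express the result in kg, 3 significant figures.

final mass ≈ 1010 kg

m₀/m_f = exp(Δv / v_e) = exp(2860 / 22710.0) = exp(0.1259) = 1.1342.
m_f = m₀ / 1.1342 = 1,150 / 1.1342 = 1,013.93 kg.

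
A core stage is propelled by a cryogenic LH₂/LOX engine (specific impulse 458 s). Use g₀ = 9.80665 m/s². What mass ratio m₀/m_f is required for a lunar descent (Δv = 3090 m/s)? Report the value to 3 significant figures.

mass ratio ≈ 1.99

v_e = Isp · g₀ = 458 × 9.80665 = 4491.4 m/s.
m₀/m_f = exp(Δv / v_e) = exp(3090 / 4491.4) = exp(0.6880) = 1.9897.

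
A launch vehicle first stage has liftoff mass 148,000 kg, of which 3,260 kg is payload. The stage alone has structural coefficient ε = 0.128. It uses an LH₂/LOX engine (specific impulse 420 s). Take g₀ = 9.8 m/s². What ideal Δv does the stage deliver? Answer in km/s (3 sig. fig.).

Δv ≈ 7.89 km/s

Stage wet mass = m₀ − payload = 148,000 − 3,260 = 144,740 kg.
Stage dry mass = ε × stage wet mass = 0.128 × 144,740 = 18,526.7 kg.
Burnout mass m_f = stage dry + payload = 18,526.7 + 3,260 = 21,786.7 kg.
v_e = Isp · g₀ = 420 × 9.8 = 4116.0 m/s.
Δv = v_e · ln(148,000/21,786.7) = 4116.0 × ln(6.793) = 4116.0 × 1.9159 ≈ 7886 m/s.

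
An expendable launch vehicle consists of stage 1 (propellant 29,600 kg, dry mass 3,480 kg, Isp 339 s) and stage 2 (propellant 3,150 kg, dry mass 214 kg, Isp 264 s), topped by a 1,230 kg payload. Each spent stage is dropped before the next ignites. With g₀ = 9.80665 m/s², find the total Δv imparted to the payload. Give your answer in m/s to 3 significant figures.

Δv ≈ 8120 m/s

Ignition mass of stage 1 = 29,600+3,480 + 3,150+214 + 1,230 = 37,674 kg.
Stage 1: m₀ = 37,674 kg, m_f = 37,674 − 29,600 = 8,074 kg; Δv = 339×9.80665×ln(4.666) = 3324.5×1.5403 ≈ 5121 m/s.
Stage 2: m₀ = 4,594 kg, m_f = 4,594 − 3,150 = 1,444 kg; Δv = 264×9.80665×ln(3.181) = 2589.0×1.1573 ≈ 2996 m/s.
Total Δv = 5121 + 2996 = 8117 m/s.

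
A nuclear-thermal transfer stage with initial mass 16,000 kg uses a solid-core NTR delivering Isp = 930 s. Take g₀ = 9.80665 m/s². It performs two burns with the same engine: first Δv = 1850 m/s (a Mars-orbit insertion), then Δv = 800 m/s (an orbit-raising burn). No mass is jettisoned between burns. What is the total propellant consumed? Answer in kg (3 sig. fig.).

total propellant consumed ≈ 4030 kg

v_e = Isp · g₀ = 930 × 9.80665 = 9120.2 m/s.
After the first burn: m = 16000 × exp(−1850/9120.2) = 16000 × 0.81640 = 13,062.4 kg.
After the second burn: m = 13,062.4 × exp(−800/9120.2) = 13,062.4 × 0.91602 = 11,965.4 kg.
Total propellant = m₀ − m_final = 16000 − 11,965.4 = 4,034.6 kg.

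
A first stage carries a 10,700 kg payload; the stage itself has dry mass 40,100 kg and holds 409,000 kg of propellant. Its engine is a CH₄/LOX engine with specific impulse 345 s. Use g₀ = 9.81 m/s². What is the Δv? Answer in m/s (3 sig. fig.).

v_e = Isp · g₀ = 345 × 9.81 = 3384.5 m/s.
m₀ = payload + dry + propellant = 10,700 + 40,100 + 409,000 = 459,800 kg.
m_f = payload + dry = 10,700 + 40,100 = 50,800 kg.
Δv = v_e · ln(m₀/m_f) = 3384.5 × ln(9.051) = 3384.5 × 2.2029 ≈ 7455.6 m/s.

Δv ≈ 7460 m/s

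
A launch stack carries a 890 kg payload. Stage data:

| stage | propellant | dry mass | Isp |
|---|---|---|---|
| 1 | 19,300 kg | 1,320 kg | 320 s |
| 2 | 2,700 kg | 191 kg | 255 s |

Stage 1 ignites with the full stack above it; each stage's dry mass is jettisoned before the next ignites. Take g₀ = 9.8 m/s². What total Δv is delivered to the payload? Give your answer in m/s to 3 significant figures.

Ignition mass of stage 1 = 19,300+1,320 + 2,700+191 + 890 = 24,401 kg.
Stage 1: m₀ = 24,401 kg, m_f = 24,401 − 19,300 = 5,101 kg; Δv = 320×9.8×ln(4.784) = 3136.0×1.5652 ≈ 4908 m/s.
Stage 2: m₀ = 3,781 kg, m_f = 3,781 − 2,700 = 1,081 kg; Δv = 255×9.8×ln(3.498) = 2499.0×1.2521 ≈ 3129 m/s.
Total Δv = 4908 + 3129 = 8037 m/s.

Δv ≈ 8040 m/s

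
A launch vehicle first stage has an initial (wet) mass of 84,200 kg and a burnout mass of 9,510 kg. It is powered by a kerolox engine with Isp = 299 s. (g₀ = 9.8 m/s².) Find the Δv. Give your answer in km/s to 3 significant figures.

Δv ≈ 6.39 km/s

v_e = Isp · g₀ = 299 × 9.8 = 2930.2 m/s.
From the ideal rocket equation, Δv = v_e · ln(m₀/m_f) = 2930.2 × ln(8.854) = 2930.2 × 2.1809 ≈ 6390.3 m/s.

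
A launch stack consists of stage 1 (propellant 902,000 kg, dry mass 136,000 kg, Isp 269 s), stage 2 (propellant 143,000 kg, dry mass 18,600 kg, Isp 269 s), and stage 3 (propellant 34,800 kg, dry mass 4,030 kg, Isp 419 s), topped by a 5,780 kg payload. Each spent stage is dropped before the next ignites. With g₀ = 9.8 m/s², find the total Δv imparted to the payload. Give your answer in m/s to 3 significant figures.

Δv ≈ 12700 m/s

Ignition mass of stage 1 = 902,000+136,000 + 143,000+18,600 + 34,800+4,030 + 5,780 = 1,244,210 kg.
Stage 1: m₀ = 1,244,210 kg, m_f = 1,244,210 − 902,000 = 342,210 kg; Δv = 269×9.8×ln(3.636) = 2636.2×1.2908 ≈ 3403 m/s.
Stage 2: m₀ = 206,210 kg, m_f = 206,210 − 143,000 = 63,210 kg; Δv = 269×9.8×ln(3.262) = 2636.2×1.1824 ≈ 3117 m/s.
Stage 3: m₀ = 44,610 kg, m_f = 44,610 − 34,800 = 9,810 kg; Δv = 419×9.8×ln(4.547) = 4106.2×1.5146 ≈ 6219 m/s.
Total Δv = 3403 + 3117 + 6219 = 12739 m/s.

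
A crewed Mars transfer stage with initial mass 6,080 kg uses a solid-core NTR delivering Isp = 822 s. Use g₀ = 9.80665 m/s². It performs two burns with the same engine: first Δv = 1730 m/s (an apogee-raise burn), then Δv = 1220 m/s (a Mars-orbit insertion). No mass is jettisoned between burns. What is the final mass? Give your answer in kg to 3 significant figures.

final mass ≈ 4220 kg

v_e = Isp · g₀ = 822 × 9.80665 = 8061.1 m/s.
After the first burn: m = 6080 × exp(−1730/8061.1) = 6080 × 0.80685 = 4,905.65 kg.
After the second burn: m = 4,905.65 × exp(−1220/8061.1) = 4,905.65 × 0.85955 = 4,216.65 kg.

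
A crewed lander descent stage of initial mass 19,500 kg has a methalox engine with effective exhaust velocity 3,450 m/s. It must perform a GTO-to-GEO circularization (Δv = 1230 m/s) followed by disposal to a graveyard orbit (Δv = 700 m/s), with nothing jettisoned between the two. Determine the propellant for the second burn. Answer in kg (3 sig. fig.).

After the first burn: m = 19500 × exp(−1230/3450.0) = 19500 × 0.70011 = 13,652.1 kg.
After the second burn: m = 13,652.1 × exp(−700/3450.0) = 13,652.1 × 0.81636 = 11,145 kg.
Second-burn propellant = 13,652.1 − 11,145 = 2,507.1 kg.

propellant for the second burn ≈ 2510 kg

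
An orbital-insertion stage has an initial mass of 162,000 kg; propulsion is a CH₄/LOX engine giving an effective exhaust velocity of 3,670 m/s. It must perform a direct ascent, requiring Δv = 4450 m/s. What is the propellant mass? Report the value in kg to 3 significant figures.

m₀/m_f = exp(Δv / v_e) = exp(4450 / 3670.0) = exp(1.2125) = 3.3620.
m_f = 162,000 / 3.3620 = 48,185.6 kg, so propellant = m₀ − m_f = 162,000 − 48,185.6 = 113,814.4 kg.

propellant mass ≈ 114000 kg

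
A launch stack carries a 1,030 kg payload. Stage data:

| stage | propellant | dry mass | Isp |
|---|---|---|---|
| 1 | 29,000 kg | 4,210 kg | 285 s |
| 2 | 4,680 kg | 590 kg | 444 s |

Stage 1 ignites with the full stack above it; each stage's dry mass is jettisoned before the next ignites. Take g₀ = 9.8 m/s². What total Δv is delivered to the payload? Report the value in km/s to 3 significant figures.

Δv ≈ 9.61 km/s

Ignition mass of stage 1 = 29,000+4,210 + 4,680+590 + 1,030 = 39,510 kg.
Stage 1: m₀ = 39,510 kg, m_f = 39,510 − 29,000 = 10,510 kg; Δv = 285×9.8×ln(3.759) = 2793.0×1.3242 ≈ 3699 m/s.
Stage 2: m₀ = 6,300 kg, m_f = 6,300 − 4,680 = 1,620 kg; Δv = 444×9.8×ln(3.889) = 4351.2×1.3581 ≈ 5909 m/s.
Total Δv = 3699 + 5909 = 9608 m/s.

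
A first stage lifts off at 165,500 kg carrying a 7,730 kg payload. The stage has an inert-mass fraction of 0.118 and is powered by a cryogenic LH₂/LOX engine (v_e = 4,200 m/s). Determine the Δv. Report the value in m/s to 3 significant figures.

Δv ≈ 7720 m/s

Stage wet mass = m₀ − payload = 165,500 − 7,730 = 157,770 kg.
Stage dry mass = ε × stage wet mass = 0.118 × 157,770 = 18,616.9 kg.
Burnout mass m_f = stage dry + payload = 18,616.9 + 7,730 = 26,346.9 kg.
Rocket equation: Δv = v_e · ln(165,500/26,346.9) = 4200.0 × ln(6.282) = 4200.0 × 1.8376 ≈ 7718 m/s.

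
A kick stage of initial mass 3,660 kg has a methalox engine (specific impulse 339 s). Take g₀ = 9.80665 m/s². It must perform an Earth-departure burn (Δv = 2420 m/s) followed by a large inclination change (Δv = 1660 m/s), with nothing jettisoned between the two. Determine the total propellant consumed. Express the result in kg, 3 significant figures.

total propellant consumed ≈ 2590 kg

v_e = Isp · g₀ = 339 × 9.80665 = 3324.5 m/s.
After the first burn: m = 3660 × exp(−2420/3324.5) = 3660 × 0.48290 = 1,767.41 kg.
After the second burn: m = 1,767.41 × exp(−1660/3324.5) = 1,767.41 × 0.60694 = 1,072.71 kg.
Total propellant = m₀ − m_final = 3660 − 1,072.71 = 2,587.29 kg.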